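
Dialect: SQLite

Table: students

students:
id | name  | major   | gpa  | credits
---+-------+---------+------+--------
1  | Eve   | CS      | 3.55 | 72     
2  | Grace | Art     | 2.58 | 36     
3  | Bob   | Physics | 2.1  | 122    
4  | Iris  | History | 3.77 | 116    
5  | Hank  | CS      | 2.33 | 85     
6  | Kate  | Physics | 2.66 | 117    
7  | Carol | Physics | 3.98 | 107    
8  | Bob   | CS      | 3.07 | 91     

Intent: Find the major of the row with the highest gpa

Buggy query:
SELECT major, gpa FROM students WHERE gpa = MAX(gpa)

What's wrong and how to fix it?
Bug: WHERE is evaluated per row; an aggregate over the whole table isn't defined there

Fix: Wrap MAX in a scalar subquery so WHERE compares against a single value

Corrected query:
SELECT major, gpa FROM students WHERE gpa = (SELECT MAX(gpa) FROM students)

Result:
major   | gpa 
--------+-----
Physics | 3.98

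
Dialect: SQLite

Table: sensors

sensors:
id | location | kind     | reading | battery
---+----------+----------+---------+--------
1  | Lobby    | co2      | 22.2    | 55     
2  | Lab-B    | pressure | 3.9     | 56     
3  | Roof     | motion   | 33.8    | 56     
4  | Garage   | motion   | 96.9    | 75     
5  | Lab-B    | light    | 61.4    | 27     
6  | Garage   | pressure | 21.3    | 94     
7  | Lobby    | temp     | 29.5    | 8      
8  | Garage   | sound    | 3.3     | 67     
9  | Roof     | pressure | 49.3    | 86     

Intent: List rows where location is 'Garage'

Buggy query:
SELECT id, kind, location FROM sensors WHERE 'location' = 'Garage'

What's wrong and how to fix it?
Bug: 'location' in single quotes is a string literal, not the column; the comparison is literal-vs-literal and never true

Fix: Remove the quotes around the column name (or use double quotes for an identifier)

Corrected query:
SELECT id, kind, location FROM sensors WHERE location = 'Garage'

Result:
id | kind     | location
---+----------+---------
4  | motion   | Garage  
6  | pressure | Garage  
8  | sound    | Garage  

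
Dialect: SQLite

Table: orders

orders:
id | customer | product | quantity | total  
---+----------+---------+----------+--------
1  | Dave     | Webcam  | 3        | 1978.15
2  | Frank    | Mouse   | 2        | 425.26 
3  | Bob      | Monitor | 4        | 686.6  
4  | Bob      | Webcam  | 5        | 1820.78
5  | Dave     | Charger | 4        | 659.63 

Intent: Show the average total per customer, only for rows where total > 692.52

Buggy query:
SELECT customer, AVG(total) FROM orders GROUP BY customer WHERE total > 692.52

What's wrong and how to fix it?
Bug: Row-level WHERE must come before GROUP BY in the clause order

Fix: Place WHERE between FROM and GROUP BY

Corrected query:
SELECT customer, AVG(total) FROM orders WHERE total > 692.52 GROUP BY customer

Result:
customer | AVG(total)
---------+-----------
Bob      | 1820.78   
Dave     | 1978.15   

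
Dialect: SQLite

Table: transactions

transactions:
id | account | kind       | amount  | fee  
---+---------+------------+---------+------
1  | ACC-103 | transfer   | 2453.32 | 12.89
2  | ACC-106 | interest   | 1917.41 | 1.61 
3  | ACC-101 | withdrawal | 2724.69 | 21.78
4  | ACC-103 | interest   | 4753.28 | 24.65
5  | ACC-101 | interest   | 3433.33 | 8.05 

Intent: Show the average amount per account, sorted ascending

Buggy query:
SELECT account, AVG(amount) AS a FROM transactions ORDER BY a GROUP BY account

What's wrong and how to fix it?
Bug: ORDER BY appears before GROUP BY; SQL clause order requires GROUP BY first

Fix: Move ORDER BY to the end, after GROUP BY

Corrected query:
SELECT account, AVG(amount) AS a FROM transactions GROUP BY account ORDER BY a

Result:
account | a      
--------+--------
ACC-106 | 1917.41
ACC-101 | 3079.01
ACC-103 | 3603.3 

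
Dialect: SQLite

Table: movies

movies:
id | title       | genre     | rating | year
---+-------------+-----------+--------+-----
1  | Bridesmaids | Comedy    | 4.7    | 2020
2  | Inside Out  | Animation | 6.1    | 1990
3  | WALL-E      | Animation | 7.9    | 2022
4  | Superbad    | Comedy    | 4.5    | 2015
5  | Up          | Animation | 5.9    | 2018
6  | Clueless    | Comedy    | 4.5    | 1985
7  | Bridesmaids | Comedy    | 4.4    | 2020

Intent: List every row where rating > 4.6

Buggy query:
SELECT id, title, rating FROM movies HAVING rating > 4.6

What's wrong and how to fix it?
Bug: This is a non-aggregate query (no GROUP BY, no aggregates), so in SQLite the HAVING clause is invalid here; a row-level condition belongs in WHERE

Fix: Use WHERE for row-level filtering

Corrected query:
SELECT id, title, rating FROM movies WHERE rating > 4.6

Result:
id | title       | rating
---+-------------+-------
1  | Bridesmaids | 4.7   
2  | Inside Out  | 6.1   
3  | WALL-E      | 7.9   
5  | Up          | 5.9   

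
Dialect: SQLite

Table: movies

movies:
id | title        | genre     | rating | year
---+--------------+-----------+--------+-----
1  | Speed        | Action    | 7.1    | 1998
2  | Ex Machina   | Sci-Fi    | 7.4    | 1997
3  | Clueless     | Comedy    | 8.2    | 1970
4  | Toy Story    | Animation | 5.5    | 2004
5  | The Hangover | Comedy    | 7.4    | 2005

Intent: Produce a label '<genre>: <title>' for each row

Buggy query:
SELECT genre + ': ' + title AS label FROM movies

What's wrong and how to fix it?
Bug: SQLite uses || for string concatenation; + coerces text to numbers (yielding 0)

Fix: Replace + with || to concatenate text

Corrected query:
SELECT genre || ': ' || title AS label FROM movies

Result:
label               
--------------------
Action: Speed       
Sci-Fi: Ex Machina  
Comedy: Clueless    
Animation: Toy Story
Comedy: The Hangover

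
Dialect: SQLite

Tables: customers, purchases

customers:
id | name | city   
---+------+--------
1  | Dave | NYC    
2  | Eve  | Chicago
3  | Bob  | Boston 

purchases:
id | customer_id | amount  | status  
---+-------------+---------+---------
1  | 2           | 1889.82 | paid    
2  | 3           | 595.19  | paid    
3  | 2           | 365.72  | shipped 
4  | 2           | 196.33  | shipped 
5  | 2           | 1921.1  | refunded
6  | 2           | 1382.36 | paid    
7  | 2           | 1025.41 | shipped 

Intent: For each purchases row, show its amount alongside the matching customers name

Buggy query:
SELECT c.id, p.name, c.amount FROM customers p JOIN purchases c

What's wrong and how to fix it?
Bug: Missing join condition: each purchases row is matched to all customers rows instead of just its own

Fix: Specify the join condition linking the foreign key to the parent id

Corrected query:
SELECT c.id, p.name, c.amount FROM customers p JOIN purchases c ON c.customer_id = p.id

Result:
id | name | amount 
---+------+--------
1  | Eve  | 1889.82
2  | Bob  | 595.19 
3  | Eve  | 365.72 
4  | Eve  | 196.33 
5  | Eve  | 1921.1 
6  | Eve  | 1382.36
7  | Eve  | 1025.41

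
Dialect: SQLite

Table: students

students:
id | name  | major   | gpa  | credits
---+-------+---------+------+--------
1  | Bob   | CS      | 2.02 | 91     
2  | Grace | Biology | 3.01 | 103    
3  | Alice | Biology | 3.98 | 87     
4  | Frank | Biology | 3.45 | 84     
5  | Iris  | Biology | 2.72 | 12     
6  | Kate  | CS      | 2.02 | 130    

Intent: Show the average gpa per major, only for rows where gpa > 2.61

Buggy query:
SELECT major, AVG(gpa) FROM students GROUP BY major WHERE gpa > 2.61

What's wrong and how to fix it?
Bug: Row-level WHERE must come before GROUP BY in the clause order

Fix: Move the WHERE clause before GROUP BY

Corrected query:
SELECT major, AVG(gpa) FROM students WHERE gpa > 2.61 GROUP BY major

Result:
major   | AVG(gpa)
--------+---------
Biology | 3.29    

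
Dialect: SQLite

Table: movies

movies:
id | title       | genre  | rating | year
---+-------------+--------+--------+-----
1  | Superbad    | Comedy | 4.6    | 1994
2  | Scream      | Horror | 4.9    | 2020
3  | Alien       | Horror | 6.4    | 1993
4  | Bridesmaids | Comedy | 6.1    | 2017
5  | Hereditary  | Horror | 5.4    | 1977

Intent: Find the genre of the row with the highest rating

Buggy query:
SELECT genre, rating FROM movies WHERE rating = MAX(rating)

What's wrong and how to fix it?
Bug: MAX(rating) is an aggregate and cannot be used directly in WHERE

Fix: Use a subquery: WHERE rating = (SELECT MAX(rating) FROM movies)

Corrected query:
SELECT genre, rating FROM movies WHERE rating = (SELECT MAX(rating) FROM movies)

Result:
genre  | rating
-------+-------
Horror | 6.4   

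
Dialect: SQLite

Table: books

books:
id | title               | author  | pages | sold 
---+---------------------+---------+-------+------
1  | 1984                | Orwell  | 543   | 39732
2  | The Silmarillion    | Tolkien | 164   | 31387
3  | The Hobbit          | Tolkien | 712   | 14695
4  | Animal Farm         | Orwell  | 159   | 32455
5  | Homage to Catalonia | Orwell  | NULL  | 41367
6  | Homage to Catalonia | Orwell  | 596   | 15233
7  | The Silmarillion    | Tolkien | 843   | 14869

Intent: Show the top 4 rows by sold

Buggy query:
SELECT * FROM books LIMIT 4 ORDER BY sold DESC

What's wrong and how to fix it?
Bug: ORDER BY cannot follow LIMIT; LIMIT is the final clause

Fix: Swap the clauses: ORDER BY first, then LIMIT

Corrected query:
SELECT * FROM books ORDER BY sold DESC LIMIT 4

Result:
id | title               | author  | pages | sold 
---+---------------------+---------+-------+------
5  | Homage to Catalonia | Orwell  | NULL  | 41367
1  | 1984                | Orwell  | 543   | 39732
4  | Animal Farm         | Orwell  | 159   | 32455
2  | The Silmarillion    | Tolkien | 164   | 31387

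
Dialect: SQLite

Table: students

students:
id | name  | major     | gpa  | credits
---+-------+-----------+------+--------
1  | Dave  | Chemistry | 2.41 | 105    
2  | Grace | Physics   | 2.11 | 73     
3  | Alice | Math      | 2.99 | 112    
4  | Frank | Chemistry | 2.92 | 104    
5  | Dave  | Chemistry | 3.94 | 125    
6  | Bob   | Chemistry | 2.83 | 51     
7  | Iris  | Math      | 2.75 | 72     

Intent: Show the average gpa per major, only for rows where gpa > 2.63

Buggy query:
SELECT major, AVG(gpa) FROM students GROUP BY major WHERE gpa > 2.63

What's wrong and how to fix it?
Bug: Row-level WHERE must come before GROUP BY in the clause order

Fix: Move the WHERE clause before GROUP BY

Corrected query:
SELECT major, AVG(gpa) FROM students WHERE gpa > 2.63 GROUP BY major

Result:
major     | AVG(gpa)
----------+---------
Chemistry | 3.23    
Math      | 2.87    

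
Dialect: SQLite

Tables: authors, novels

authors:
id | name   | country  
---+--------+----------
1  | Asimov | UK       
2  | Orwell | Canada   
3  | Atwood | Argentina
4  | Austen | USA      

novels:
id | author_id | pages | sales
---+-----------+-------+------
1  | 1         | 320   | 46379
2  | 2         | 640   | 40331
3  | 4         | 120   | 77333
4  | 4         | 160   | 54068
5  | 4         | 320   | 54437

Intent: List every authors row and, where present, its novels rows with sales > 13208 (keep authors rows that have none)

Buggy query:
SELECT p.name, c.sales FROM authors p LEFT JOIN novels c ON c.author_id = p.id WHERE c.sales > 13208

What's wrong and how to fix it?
Bug: A WHERE condition on the right-hand table after LEFT JOIN drops unmatched parents

Fix: Move the right-table condition into the ON clause so unmatched parents are kept

Corrected query:
SELECT p.name, c.sales FROM authors p LEFT JOIN novels c ON c.author_id = p.id AND c.sales > 13208

Result:
name   | sales
-------+------
Asimov | 46379
Orwell | 40331
Atwood | NULL 
Austen | 54068
Austen | 54437
Austen | 77333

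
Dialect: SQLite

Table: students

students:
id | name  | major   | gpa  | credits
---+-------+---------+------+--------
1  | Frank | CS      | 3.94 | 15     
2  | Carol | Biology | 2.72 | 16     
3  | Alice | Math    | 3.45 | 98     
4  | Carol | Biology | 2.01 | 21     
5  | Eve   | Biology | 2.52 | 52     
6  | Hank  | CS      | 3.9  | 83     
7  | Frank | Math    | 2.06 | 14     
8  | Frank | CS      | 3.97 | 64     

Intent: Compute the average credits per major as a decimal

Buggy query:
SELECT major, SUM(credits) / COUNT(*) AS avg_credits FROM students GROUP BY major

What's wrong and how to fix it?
Bug: SUM(credits) and COUNT(*) are both integers; the division truncates the fractional part

Fix: Cast one side to REAL so the division keeps the fractional part

Corrected query:
SELECT major, SUM(credits) * 1.0 / COUNT(*) AS avg_credits FROM students GROUP BY major

Result:
major   | avg_credits
--------+------------
Biology | 29.666667  
CS      | 54         
Math    | 56         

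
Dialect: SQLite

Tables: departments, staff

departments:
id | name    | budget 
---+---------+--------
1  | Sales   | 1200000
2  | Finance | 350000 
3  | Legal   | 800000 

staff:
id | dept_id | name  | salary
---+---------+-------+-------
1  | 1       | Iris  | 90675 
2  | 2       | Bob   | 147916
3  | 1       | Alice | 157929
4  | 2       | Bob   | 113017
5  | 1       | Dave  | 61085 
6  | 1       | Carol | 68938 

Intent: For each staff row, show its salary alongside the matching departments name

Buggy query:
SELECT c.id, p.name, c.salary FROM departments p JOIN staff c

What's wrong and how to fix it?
Bug: JOIN with no ON clause produces a cartesian product; every staff row pairs with every departments row

Fix: Specify the join condition linking the foreign key to the parent id

Corrected query:
SELECT c.id, p.name, c.salary FROM departments p JOIN staff c ON c.dept_id = p.id

Result:
id | name    | salary
---+---------+-------
1  | Sales   | 90675 
2  | Finance | 147916
3  | Sales   | 157929
4  | Finance | 113017
5  | Sales   | 61085 
6  | Sales   | 68938 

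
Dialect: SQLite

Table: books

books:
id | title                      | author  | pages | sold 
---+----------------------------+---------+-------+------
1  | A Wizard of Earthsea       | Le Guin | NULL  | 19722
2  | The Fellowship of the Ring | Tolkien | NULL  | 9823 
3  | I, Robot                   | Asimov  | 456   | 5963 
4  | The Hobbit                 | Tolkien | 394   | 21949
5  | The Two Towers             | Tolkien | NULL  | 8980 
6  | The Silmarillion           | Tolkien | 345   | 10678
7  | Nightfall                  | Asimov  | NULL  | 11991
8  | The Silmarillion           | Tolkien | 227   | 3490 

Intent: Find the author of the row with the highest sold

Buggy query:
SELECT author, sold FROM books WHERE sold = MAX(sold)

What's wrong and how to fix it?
Bug: WHERE is evaluated per row; an aggregate over the whole table isn't defined there

Fix: Use a subquery: WHERE sold = (SELECT MAX(sold) FROM books)

Corrected query:
SELECT author, sold FROM books WHERE sold = (SELECT MAX(sold) FROM books)

Result:
author  | sold 
--------+------
Tolkien | 21949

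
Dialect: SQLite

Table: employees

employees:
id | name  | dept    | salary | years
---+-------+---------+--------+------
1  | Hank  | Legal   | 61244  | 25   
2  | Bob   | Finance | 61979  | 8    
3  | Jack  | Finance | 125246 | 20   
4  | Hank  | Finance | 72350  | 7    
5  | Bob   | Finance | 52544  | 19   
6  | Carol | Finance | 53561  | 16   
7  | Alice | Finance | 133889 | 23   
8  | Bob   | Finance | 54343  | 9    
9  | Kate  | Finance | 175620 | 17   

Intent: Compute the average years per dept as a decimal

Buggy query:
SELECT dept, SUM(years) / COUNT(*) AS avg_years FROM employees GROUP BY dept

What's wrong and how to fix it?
Bug: Both operands are integers, so '/' performs integer division and truncates

Fix: Multiply by 1.0 (or CAST to REAL) to force floating-point division

Corrected query:
SELECT dept, SUM(years) * 1.0 / COUNT(*) AS avg_years FROM employees GROUP BY dept

Result:
dept    | avg_years
--------+----------
Finance | 14.875   
Legal   | 25       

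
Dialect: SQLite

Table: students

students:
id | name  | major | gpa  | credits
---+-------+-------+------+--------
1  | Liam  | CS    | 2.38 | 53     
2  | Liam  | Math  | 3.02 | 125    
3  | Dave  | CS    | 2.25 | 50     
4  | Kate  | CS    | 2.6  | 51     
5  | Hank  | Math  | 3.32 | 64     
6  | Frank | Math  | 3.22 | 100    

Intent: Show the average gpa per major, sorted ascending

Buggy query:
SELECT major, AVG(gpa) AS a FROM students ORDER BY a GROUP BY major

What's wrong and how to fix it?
Bug: GROUP BY must precede ORDER BY

Fix: Reorder: SELECT … FROM … GROUP BY … ORDER BY …

Corrected query:
SELECT major, AVG(gpa) AS a FROM students GROUP BY major ORDER BY a

Result:
major | a       
------+---------
CS    | 2.41    
Math  | 3.186667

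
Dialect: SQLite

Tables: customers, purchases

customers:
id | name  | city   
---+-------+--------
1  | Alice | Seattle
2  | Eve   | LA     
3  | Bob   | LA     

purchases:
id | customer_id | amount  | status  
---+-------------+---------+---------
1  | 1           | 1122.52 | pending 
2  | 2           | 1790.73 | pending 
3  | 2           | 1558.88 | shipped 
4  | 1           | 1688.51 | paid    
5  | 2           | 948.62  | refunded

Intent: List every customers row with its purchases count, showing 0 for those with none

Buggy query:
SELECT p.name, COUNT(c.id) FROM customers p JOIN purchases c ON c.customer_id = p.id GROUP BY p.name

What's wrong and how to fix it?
Bug: INNER JOIN drops customers rows that have no matching purchases rows

Fix: Use LEFT JOIN so parents without children still appear (COUNT(c.id) gives 0)

Corrected query:
SELECT p.name, COUNT(c.id) FROM customers p LEFT JOIN purchases c ON c.customer_id = p.id GROUP BY p.name

Result:
name  | COUNT(c.id)
------+------------
Alice | 2          
Bob   | 0          
Eve   | 3          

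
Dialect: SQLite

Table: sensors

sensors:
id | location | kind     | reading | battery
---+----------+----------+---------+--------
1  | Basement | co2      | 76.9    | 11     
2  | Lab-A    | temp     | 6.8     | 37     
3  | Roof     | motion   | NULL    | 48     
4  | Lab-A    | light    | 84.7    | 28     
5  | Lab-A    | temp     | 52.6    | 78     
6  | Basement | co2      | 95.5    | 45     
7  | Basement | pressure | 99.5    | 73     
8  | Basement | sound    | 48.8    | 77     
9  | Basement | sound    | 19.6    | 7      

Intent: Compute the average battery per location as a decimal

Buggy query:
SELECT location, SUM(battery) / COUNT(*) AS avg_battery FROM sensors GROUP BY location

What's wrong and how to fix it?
Bug: Both operands are integers, so '/' performs integer division and truncates

Fix: Multiply by 1.0 (or CAST to REAL) to force floating-point division

Corrected query:
SELECT location, SUM(battery) * 1.0 / COUNT(*) AS avg_battery FROM sensors GROUP BY location

Result:
location | avg_battery
---------+------------
Basement | 42.6       
Lab-A    | 47.666667  
Roof     | 48         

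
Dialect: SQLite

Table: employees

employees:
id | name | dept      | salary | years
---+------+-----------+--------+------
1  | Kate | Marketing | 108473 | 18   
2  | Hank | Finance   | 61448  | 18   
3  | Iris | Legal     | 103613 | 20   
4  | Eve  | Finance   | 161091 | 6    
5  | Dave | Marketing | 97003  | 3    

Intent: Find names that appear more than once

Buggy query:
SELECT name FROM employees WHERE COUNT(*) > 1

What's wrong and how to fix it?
Bug: WHERE can't reference COUNT(*); aggregates are computed after WHERE

Fix: GROUP BY name, then filter groups with HAVING COUNT(*) > 1

Corrected query:
SELECT name FROM employees GROUP BY name HAVING COUNT(*) > 1

Result:
(no rows)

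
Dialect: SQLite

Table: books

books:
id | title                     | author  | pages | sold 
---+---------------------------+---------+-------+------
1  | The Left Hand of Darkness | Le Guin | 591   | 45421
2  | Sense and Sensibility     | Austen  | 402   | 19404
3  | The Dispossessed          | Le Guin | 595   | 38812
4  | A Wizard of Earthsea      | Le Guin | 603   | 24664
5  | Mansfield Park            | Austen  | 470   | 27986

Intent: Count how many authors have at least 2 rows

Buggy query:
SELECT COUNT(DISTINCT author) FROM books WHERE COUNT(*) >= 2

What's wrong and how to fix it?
Bug: WHERE filters individual rows, not groups, so a group-level COUNT is invalid there

Fix: Use a subquery that GROUPs and filters with HAVING, then count its rows

Corrected query:
SELECT COUNT(*) FROM (SELECT author FROM books GROUP BY author HAVING COUNT(*) >= 2)

Result:
COUNT(*)
--------
2       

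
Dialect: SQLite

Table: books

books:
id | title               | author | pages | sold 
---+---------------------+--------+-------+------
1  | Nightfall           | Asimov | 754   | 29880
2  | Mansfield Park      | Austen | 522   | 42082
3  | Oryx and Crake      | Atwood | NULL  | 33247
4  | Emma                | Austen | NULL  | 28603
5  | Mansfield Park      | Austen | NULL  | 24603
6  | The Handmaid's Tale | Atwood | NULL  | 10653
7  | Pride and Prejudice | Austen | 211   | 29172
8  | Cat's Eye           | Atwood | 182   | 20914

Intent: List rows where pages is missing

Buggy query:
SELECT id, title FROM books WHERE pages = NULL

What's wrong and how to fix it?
Bug: '= NULL' is always unknown in SQL three-valued logic, so no rows match

Fix: Use IS NULL to test for NULL

Corrected query:
SELECT id, title FROM books WHERE pages IS NULL

Result:
id | title              
---+--------------------
3  | Oryx and Crake     
4  | Emma               
5  | Mansfield Park     
6  | The Handmaid's Tale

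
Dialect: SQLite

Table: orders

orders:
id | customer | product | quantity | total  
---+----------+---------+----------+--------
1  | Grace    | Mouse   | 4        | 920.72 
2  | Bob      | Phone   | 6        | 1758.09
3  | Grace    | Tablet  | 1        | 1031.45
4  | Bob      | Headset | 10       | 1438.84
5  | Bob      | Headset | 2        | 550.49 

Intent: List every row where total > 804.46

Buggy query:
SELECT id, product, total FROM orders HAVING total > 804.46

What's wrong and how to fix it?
Bug: This is a non-aggregate query (no GROUP BY, no aggregates), so in SQLite the HAVING clause is invalid here; a row-level condition belongs in WHERE

Fix: Replace HAVING with WHERE since the condition applies to individual rows

Corrected query:
SELECT id, product, total FROM orders WHERE total > 804.46

Result:
id | product | total  
---+---------+--------
1  | Mouse   | 920.72 
2  | Phone   | 1758.09
3  | Tablet  | 1031.45
4  | Headset | 1438.84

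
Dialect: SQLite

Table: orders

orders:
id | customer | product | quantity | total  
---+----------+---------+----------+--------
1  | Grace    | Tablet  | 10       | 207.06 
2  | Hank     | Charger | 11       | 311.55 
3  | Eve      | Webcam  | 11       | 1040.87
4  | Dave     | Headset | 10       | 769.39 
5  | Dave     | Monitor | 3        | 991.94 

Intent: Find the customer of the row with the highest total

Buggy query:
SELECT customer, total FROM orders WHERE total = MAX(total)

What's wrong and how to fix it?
Bug: MAX(total) is an aggregate and cannot be used directly in WHERE

Fix: Wrap MAX in a scalar subquery so WHERE compares against a single value

Corrected query:
SELECT customer, total FROM orders WHERE total = (SELECT MAX(total) FROM orders)

Result:
customer | total  
---------+--------
Eve      | 1040.87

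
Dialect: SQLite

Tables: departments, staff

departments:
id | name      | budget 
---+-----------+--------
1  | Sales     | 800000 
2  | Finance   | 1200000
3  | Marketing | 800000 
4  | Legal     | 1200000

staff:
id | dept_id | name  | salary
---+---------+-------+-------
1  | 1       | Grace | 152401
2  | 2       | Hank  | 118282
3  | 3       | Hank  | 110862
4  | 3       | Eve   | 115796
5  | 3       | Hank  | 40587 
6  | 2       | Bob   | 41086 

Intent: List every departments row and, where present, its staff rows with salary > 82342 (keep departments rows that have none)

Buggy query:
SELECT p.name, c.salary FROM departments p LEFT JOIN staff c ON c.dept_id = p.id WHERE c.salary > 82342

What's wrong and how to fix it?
Bug: A WHERE condition on the right-hand table after LEFT JOIN drops unmatched parents

Fix: Put 'c.salary > 82342' in the JOIN's ON clause instead of WHERE

Corrected query:
SELECT p.name, c.salary FROM departments p LEFT JOIN staff c ON c.dept_id = p.id AND c.salary > 82342

Result:
name      | salary
----------+-------
Sales     | 152401
Finance   | 118282
Marketing | 110862
Marketing | 115796
Legal     | NULL  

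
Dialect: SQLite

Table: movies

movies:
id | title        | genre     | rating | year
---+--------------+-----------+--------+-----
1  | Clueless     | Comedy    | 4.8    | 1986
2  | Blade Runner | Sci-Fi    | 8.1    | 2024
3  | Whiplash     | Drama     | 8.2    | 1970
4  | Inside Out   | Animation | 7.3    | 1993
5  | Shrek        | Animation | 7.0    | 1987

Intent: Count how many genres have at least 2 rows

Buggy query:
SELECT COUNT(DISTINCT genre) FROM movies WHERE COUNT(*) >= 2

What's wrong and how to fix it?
Bug: WHERE filters individual rows, not groups, so a group-level COUNT is invalid there

Fix: Group first with HAVING COUNT(*) >= 2, then COUNT the resulting groups

Corrected query:
SELECT COUNT(*) FROM (SELECT genre FROM movies GROUP BY genre HAVING COUNT(*) >= 2)

Result:
COUNT(*)
--------
1       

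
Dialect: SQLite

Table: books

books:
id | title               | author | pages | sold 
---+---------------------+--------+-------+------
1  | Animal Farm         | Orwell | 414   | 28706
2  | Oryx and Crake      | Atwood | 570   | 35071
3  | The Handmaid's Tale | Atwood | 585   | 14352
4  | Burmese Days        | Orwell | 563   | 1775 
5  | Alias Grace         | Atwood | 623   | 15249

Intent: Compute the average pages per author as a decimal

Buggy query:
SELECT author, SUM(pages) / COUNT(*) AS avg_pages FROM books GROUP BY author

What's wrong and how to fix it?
Bug: SUM(pages) and COUNT(*) are both integers; the division truncates the fractional part

Fix: Cast one side to REAL so the division keeps the fractional part

Corrected query:
SELECT author, SUM(pages) * 1.0 / COUNT(*) AS avg_pages FROM books GROUP BY author

Result:
author | avg_pages 
-------+-----------
Atwood | 592.666667
Orwell | 488.5     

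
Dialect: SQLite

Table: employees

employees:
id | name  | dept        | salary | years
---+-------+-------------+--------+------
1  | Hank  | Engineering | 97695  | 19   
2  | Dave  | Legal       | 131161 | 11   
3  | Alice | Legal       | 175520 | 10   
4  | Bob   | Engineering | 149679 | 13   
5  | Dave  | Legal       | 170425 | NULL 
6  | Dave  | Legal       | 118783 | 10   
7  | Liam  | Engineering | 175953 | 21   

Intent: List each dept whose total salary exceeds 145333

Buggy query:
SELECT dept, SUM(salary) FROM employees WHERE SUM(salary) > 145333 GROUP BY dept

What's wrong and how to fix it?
Bug: WHERE runs before GROUP BY, so aggregates aren't available there

Fix: Move the aggregate condition to a HAVING clause

Corrected query:
SELECT dept, SUM(salary) FROM employees GROUP BY dept HAVING SUM(salary) > 145333

Result:
dept        | SUM(salary)
------------+------------
Engineering | 423327     
Legal       | 595889     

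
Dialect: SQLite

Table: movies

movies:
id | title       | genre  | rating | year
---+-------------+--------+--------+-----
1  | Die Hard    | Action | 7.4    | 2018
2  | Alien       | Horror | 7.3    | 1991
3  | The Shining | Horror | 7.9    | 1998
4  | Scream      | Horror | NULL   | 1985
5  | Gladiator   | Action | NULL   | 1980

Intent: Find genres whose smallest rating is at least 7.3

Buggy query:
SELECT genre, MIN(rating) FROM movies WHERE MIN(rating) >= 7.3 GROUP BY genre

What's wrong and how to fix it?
Bug: MIN() in WHERE is a misuse of aggregate

Fix: Use HAVING for the per-group MIN condition

Corrected query:
SELECT genre, MIN(rating) FROM movies GROUP BY genre HAVING MIN(rating) >= 7.3

Result:
genre  | MIN(rating)
-------+------------
Action | 7.4        
Horror | 7.3        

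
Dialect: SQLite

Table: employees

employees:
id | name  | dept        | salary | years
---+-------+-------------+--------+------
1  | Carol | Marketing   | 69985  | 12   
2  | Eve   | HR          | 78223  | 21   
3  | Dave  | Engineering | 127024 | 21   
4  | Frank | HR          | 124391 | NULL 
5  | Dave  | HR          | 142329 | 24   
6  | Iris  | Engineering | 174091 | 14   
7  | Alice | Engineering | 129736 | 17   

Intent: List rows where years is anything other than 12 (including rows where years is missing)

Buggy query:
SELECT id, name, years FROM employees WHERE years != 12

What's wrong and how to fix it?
Bug: Inequality against NULL is unknown, not true; rows with NULL are dropped

Fix: Handle NULL separately with IS NULL alongside the inequality

Corrected query:
SELECT id, name, years FROM employees WHERE years != 12 OR years IS NULL

Result:
id | name  | years
---+-------+------
2  | Eve   | 21   
3  | Dave  | 21   
4  | Frank | NULL 
5  | Dave  | 24   
6  | Iris  | 14   
7  | Alice | 17   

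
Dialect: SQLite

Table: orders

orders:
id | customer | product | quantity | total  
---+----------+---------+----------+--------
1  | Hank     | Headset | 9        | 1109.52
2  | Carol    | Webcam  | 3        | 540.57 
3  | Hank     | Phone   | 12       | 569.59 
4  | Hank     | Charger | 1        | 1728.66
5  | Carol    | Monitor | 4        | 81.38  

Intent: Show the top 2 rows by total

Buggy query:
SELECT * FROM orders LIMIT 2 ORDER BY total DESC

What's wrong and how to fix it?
Bug: ORDER BY cannot follow LIMIT; LIMIT is the final clause

Fix: Sort with ORDER BY, then apply LIMIT

Corrected query:
SELECT * FROM orders ORDER BY total DESC LIMIT 2

Result:
id | customer | product | quantity | total  
---+----------+---------+----------+--------
4  | Hank     | Charger | 1        | 1728.66
1  | Hank     | Headset | 9        | 1109.52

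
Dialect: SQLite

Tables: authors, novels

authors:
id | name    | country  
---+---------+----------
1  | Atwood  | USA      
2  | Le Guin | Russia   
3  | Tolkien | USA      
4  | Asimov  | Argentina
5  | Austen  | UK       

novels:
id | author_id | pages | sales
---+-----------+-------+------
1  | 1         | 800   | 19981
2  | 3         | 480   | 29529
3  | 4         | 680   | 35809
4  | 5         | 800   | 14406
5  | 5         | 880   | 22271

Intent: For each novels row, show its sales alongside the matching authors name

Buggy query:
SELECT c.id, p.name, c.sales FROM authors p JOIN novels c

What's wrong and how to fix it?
Bug: Missing join condition: each novels row is matched to all authors rows instead of just its own

Fix: Specify the join condition linking the foreign key to the parent id

Corrected query:
SELECT c.id, p.name, c.sales FROM authors p JOIN novels c ON c.author_id = p.id

Result:
id | name    | sales
---+---------+------
1  | Atwood  | 19981
2  | Tolkien | 29529
3  | Asimov  | 35809
4  | Austen  | 14406
5  | Austen  | 22271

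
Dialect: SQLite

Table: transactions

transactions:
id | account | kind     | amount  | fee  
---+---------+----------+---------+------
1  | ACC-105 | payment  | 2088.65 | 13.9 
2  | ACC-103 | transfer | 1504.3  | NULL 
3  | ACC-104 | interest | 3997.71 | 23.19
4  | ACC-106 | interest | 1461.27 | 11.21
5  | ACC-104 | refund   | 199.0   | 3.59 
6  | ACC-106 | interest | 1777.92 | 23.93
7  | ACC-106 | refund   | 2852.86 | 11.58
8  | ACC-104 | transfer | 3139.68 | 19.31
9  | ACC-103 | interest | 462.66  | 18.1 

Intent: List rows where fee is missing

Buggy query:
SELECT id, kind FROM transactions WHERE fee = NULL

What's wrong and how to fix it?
Bug: Comparing to NULL with '=' never matches; NULL = NULL is unknown, not true

Fix: Use IS NULL to test for NULL

Corrected query:
SELECT id, kind FROM transactions WHERE fee IS NULL

Result:
id | kind    
---+---------
2  | transfer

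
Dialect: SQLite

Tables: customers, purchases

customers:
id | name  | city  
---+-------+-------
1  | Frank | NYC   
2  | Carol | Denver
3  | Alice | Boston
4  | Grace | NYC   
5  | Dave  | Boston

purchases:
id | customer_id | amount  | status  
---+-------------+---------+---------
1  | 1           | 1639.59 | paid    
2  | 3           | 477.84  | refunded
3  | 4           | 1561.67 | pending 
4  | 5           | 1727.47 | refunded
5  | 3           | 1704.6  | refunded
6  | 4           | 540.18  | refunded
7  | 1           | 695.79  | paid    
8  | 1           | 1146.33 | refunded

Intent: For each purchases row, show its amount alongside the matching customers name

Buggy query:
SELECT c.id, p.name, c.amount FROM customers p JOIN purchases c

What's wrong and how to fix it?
Bug: JOIN with no ON clause produces a cartesian product; every purchases row pairs with every customers row

Fix: Specify the join condition linking the foreign key to the parent id

Corrected query:
SELECT c.id, p.name, c.amount FROM customers p JOIN purchases c ON c.customer_id = p.id

Result:
id | name  | amount 
---+-------+--------
1  | Frank | 1639.59
2  | Alice | 477.84 
3  | Grace | 1561.67
4  | Dave  | 1727.47
5  | Alice | 1704.6 
6  | Grace | 540.18 
7  | Frank | 695.79 
8  | Frank | 1146.33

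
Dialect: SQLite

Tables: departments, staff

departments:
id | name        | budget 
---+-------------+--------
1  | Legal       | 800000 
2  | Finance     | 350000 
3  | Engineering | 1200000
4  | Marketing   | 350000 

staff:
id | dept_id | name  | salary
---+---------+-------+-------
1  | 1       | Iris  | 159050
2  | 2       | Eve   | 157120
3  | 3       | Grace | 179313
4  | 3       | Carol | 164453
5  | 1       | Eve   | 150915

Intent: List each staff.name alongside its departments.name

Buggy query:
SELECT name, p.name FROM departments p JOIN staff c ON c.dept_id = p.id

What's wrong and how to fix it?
Bug: Both tables have a 'name' column; the unqualified reference is ambiguous

Fix: Qualify the column with its table alias (c.name)

Corrected query:
SELECT c.name, p.name FROM departments p JOIN staff c ON c.dept_id = p.id

Result:
name  | name       
------+------------
Iris  | Legal      
Eve   | Finance    
Grace | Engineering
Carol | Engineering
Eve   | Legal      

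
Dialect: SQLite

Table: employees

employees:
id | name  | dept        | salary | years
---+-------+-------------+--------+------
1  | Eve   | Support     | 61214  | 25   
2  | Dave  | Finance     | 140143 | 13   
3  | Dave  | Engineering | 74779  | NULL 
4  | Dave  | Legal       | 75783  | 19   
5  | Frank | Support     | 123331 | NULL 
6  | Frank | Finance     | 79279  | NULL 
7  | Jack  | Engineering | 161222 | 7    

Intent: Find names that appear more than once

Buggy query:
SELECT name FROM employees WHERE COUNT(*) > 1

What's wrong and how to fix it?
Bug: COUNT(*) is an aggregate and cannot be used in WHERE

Fix: Group first, then use HAVING for the count condition

Corrected query:
SELECT name FROM employees GROUP BY name HAVING COUNT(*) > 1

Result:
name 
-----
Dave 
Frank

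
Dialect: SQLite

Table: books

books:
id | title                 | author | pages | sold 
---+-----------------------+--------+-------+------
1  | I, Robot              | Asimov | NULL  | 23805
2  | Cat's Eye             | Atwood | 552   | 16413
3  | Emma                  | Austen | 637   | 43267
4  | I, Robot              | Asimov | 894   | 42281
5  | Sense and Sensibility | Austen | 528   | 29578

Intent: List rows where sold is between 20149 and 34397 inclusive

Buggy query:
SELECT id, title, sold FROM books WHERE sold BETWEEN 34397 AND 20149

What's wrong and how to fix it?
Bug: BETWEEN expects the lower bound first; with 34397 AND 20149 the range is empty

Fix: Write BETWEEN 20149 AND 34397

Corrected query:
SELECT id, title, sold FROM books WHERE sold BETWEEN 20149 AND 34397

Result:
id | title                 | sold 
---+-----------------------+------
1  | I, Robot              | 23805
5  | Sense and Sensibility | 29578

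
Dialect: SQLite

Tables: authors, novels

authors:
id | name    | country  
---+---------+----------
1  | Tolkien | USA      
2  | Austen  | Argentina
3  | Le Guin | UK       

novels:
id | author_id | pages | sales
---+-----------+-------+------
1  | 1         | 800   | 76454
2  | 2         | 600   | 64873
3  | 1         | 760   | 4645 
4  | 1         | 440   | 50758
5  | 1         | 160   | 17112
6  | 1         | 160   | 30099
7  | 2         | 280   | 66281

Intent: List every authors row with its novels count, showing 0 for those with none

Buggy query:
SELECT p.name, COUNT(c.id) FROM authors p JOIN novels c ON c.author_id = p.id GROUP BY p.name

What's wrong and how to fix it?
Bug: An inner join excludes parents with zero children

Fix: Switch to LEFT JOIN to retain unmatched parent rows

Corrected query:
SELECT p.name, COUNT(c.id) FROM authors p LEFT JOIN novels c ON c.author_id = p.id GROUP BY p.name

Result:
name    | COUNT(c.id)
--------+------------
Austen  | 2          
Le Guin | 0          
Tolkien | 5          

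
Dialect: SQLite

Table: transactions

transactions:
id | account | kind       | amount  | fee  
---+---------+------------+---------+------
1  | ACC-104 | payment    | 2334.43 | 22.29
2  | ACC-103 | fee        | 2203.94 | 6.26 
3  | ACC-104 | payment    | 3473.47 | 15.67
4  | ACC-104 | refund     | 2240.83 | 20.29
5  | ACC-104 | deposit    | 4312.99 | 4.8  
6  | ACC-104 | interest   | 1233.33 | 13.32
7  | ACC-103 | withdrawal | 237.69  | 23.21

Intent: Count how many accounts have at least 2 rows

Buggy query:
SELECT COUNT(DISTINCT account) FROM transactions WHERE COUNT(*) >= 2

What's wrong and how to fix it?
Bug: WHERE filters individual rows, not groups, so a group-level COUNT is invalid there

Fix: Use a subquery that GROUPs and filters with HAVING, then count its rows

Corrected query:
SELECT COUNT(*) FROM (SELECT account FROM transactions GROUP BY account HAVING COUNT(*) >= 2)

Result:
COUNT(*)
--------
2       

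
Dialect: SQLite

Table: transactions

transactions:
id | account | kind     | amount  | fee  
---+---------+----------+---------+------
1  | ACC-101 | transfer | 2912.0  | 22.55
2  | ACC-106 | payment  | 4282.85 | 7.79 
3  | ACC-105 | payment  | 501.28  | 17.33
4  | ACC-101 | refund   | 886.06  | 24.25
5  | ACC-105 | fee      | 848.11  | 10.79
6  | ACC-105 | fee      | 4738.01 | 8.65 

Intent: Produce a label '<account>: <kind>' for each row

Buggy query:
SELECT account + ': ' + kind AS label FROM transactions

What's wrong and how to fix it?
Bug: '+' is numeric addition; on text columns SQLite converts them to 0 instead of concatenating

Fix: Replace + with || to concatenate text

Corrected query:
SELECT account || ': ' || kind AS label FROM transactions

Result:
label            
-----------------
ACC-101: transfer
ACC-106: payment 
ACC-105: payment 
ACC-101: refund  
ACC-105: fee     
ACC-105: fee     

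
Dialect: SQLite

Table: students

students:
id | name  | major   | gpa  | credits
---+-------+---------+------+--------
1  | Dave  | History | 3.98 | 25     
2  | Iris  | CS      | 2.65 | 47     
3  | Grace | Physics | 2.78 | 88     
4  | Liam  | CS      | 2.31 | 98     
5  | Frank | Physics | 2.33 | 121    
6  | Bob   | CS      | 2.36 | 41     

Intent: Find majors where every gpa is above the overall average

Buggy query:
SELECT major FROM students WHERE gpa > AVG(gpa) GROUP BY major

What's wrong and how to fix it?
Bug: WHERE evaluates per row before aggregation, so AVG() is unavailable

Fix: Use a subquery for AVG and a HAVING MIN(...) filter so the condition holds for every row in the group

Corrected query:
SELECT major FROM students GROUP BY major HAVING MIN(gpa) > (SELECT AVG(gpa) FROM students)

Result:
major  
-------
History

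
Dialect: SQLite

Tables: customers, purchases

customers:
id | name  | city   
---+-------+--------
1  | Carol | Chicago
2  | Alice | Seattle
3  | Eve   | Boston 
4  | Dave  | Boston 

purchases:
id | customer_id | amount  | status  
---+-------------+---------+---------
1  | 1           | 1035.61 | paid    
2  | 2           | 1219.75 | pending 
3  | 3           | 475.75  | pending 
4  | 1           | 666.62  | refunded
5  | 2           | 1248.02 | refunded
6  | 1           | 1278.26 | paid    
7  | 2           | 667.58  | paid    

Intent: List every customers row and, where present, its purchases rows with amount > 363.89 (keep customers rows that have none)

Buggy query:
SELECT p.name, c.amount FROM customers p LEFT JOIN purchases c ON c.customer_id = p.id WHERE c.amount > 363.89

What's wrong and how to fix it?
Bug: Filtering c.amount in WHERE discards the NULL rows produced by LEFT JOIN, turning it into an inner join

Fix: Put 'c.amount > 363.89' in the JOIN's ON clause instead of WHERE

Corrected query:
SELECT p.name, c.amount FROM customers p LEFT JOIN purchases c ON c.customer_id = p.id AND c.amount > 363.89

Result:
name  | amount 
------+--------
Carol | 666.62 
Carol | 1035.61
Carol | 1278.26
Alice | 667.58 
Alice | 1219.75
Alice | 1248.02
Eve   | 475.75 
Dave  | NULL   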